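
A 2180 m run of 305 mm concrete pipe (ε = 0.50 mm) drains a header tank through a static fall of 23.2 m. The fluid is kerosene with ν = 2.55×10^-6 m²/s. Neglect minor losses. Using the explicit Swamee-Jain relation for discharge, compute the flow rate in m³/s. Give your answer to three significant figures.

Swamee-Jain (Type II): Q = -0.965·√(gD⁵h_f/L)·ln[ε/(3.7D) + √(3.17ν²L/(gD³h_f))]
√(gD⁵h_f/L) = √(9.81·0.305⁵·23.2/2180) = 0.01660
ε/(3.7D) = 4.43×10^-4; √(3.17ν²L/(gD³h_f)) = 8.34×10^-5
Q = -0.965·0.01660·ln(5.265×10^-4) = 0.1209 m³/s
Check: V = 1.66 m/s, Re = 1.98×10^5, f = 0.02343, h_f = 23.4 m ≈ 23.2 m ✓

Q ≈ 0.121 m³/s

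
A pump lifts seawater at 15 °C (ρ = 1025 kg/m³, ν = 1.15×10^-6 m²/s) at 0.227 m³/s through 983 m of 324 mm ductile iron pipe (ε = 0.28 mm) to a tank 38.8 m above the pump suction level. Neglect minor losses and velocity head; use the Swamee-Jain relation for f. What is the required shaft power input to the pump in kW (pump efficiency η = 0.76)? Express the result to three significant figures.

P_shaft ≈ 185 kW

V = 4Q/(πD²) = 2.753 m/s; Re = 7.76×10^5; ε/D = 8.64×10^-4; f = 0.01949
h_f = f(L/D)V²/2g = 22.85 m
Total head H = z + h_f = 38.8 + 22.85 = 61.65 m
P_hyd = ρgQH = 1025·9.81·0.227·61.65 = 140.7 kW
P_shaft = P_hyd/η = 140.7/0.76 = 185.2 kW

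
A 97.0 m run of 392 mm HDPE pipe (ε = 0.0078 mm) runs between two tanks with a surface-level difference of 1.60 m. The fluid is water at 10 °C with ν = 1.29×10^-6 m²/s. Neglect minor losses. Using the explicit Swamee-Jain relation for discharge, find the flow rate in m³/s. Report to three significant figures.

Swamee-Jain (Type II): Q = -0.965·√(gD⁵h_f/L)·ln[ε/(3.7D) + √(3.17ν²L/(gD³h_f))]
√(gD⁵h_f/L) = √(9.81·0.392⁵·1.60/97.0) = 0.03870
ε/(3.7D) = 5.38×10^-6; √(3.17ν²L/(gD³h_f)) = 2.33×10^-5
Q = -0.965·0.03870·ln(2.864×10^-5) = 0.3907 m³/s
Check: V = 3.24 m/s, Re = 9.84×10^5, f = 0.01211, h_f = 1.60 m ≈ 1.60 m ✓

Q ≈ 0.391 m³/s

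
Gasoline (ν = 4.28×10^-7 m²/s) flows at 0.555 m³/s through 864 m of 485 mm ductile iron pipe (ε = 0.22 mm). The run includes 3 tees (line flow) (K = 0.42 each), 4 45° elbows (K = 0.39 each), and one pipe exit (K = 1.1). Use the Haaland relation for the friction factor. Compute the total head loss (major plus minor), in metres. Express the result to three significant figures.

H_L ≈ 15.3 m

V = 4Q/(πD²) = 3.004 m/s; V²/2g = 0.4600 m
Re = 3.40×10^6, ε/D = 4.54×10^-4 → f = 0.01652 (Haaland)
Major: h_f = f(L/D)·V²/2g = 0.01652·1781·0.4600 = 13.53 m
Minor: ΣK = 3.92; h_m = ΣK·V²/2g = 1.803 m
Total H_L = 13.53 + 1.803 = 15.34 m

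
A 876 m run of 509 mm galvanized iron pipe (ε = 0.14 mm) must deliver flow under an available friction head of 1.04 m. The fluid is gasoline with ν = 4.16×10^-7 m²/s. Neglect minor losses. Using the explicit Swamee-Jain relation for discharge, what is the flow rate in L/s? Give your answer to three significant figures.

Q ≈ 179 L/s

Swamee-Jain (Type II): Q = -0.965·√(gD⁵h_f/L)·ln[ε/(3.7D) + √(3.17ν²L/(gD³h_f))]
√(gD⁵h_f/L) = √(9.81·0.509⁵·1.04/876) = 0.01995
ε/(3.7D) = 7.43×10^-5; √(3.17ν²L/(gD³h_f)) = 1.89×10^-5
Q = -0.965·0.01995·ln(9.324×10^-5) = 0.1786 m³/s
Check: V = 0.878 m/s, Re = 1.07×10^6, f = 0.01548, h_f = 1.05 m ≈ 1.04 m ✓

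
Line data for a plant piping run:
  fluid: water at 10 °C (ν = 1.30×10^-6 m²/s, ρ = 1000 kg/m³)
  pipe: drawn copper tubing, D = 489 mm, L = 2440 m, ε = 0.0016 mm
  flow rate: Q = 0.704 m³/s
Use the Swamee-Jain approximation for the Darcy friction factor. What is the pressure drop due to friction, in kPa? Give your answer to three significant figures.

Δp ≈ 388 kPa

V = 4Q/(πD²) = 4·0.704/(π·0.489²) = 3.749 m/s
Re = VD/ν = 3.749·0.489/1.30×10^-6 = 1.41×10^6 → turbulent
ε/D = 0.0016/489 = 3.27×10^-6
Swamee-Jain: f = 0.01107
h_f = f(L/D)V²/(2g) = 0.01107·(2440/0.489)·3.749²/(2·9.81) = 39.55 m
Δp = ρg·h_f = 1000·9.81·39.55 = 387.9 kPa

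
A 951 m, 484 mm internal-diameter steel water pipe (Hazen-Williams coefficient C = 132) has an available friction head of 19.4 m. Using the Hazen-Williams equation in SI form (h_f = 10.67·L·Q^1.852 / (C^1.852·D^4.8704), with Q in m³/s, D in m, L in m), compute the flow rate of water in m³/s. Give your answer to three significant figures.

Rearranging: Q = [h_f·C^1.852·D^4.8704 / (10.67·L)]^(1/1.852)
Q = [19.4·132^1.852·0.484^4.8704 / (10.67·951)]^0.540 = 0.6666 m³/s

Q ≈ 0.667 m³/s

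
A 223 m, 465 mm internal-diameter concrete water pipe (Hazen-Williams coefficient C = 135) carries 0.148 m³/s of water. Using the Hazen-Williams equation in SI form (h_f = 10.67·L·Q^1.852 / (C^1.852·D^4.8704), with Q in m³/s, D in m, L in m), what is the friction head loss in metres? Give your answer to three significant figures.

h_f ≈ 0.327 m

h_f = 10.67·223·0.148^1.852 / (135^1.852·0.465^4.8704) = 0.3266 m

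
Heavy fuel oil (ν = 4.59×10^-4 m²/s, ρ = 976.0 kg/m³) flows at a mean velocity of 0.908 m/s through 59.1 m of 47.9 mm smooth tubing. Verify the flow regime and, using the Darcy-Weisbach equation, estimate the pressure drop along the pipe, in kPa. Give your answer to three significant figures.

Re = VD/ν = 0.908·0.04790/4.59×10^-4 = 94.8 → laminar (Re < 2300)
f = 64/Re = 0.6754
h_f = f(L/D)V²/(2g) = 0.6754·(59.1/0.04790)·0.908²/(2·9.81) = 35.02 m
Δp = ρg·h_f = 976.0·9.81·35.02 = 335.3 kPa

Δp ≈ 335 kPa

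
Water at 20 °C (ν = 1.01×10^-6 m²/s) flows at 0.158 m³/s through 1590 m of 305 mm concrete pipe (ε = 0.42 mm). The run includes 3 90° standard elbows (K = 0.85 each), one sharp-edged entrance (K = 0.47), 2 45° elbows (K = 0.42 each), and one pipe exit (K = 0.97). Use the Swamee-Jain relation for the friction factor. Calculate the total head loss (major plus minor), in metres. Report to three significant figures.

V = 4Q/(πD²) = 2.163 m/s; V²/2g = 0.2384 m
Re = 6.53×10^5, ε/D = 0.00138 → f = 0.02173 (Swamee-Jain)
Major: h_f = f(L/D)·V²/2g = 0.02173·5213·0.2384 = 27.00 m
Minor: ΣK = 4.83; h_m = ΣK·V²/2g = 1.151 m
Total H_L = 27.00 + 1.151 = 28.15 m

H_L ≈ 28.2 m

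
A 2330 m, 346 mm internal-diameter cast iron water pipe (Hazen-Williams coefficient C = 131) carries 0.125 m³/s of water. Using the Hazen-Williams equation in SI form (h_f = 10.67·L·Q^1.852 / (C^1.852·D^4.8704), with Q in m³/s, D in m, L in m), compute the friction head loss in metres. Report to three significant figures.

h_f ≈ 11.1 m

h_f = 10.67·2330·0.125^1.852 / (131^1.852·0.346^4.8704) = 11.14 m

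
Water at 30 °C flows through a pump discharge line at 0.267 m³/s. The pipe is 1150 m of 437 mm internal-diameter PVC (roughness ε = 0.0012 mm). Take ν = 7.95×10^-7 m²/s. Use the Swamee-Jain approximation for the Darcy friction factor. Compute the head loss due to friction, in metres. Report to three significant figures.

h_f ≈ 4.98 m

V = 4Q/(πD²) = 4·0.267/(π·0.437²) = 1.780 m/s
Re = VD/ν = 1.780·0.437/7.95×10^-7 = 9.79×10^5 → turbulent
ε/D = 0.0012/437 = 2.75×10^-6
Swamee-Jain: f = 0.01172
h_f = f(L/D)V²/(2g) = 0.01172·(1150/0.437)·1.780²/(2·9.81) = 4.981 m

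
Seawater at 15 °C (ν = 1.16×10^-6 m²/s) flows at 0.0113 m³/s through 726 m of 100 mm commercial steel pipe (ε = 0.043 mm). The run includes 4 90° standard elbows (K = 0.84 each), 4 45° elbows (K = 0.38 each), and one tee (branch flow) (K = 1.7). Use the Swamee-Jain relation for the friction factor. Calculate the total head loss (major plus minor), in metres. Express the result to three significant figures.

H_L ≈ 15.7 m

V = 4Q/(πD²) = 1.439 m/s; V²/2g = 0.1055 m
Re = 1.24×10^5, ε/D = 4.30×10^-4 → f = 0.01956 (Swamee-Jain)
Major: h_f = f(L/D)·V²/2g = 0.01956·7260·0.1055 = 14.98 m
Minor: ΣK = 6.58; h_m = ΣK·V²/2g = 0.6942 m
Total H_L = 14.98 + 0.6942 = 15.67 m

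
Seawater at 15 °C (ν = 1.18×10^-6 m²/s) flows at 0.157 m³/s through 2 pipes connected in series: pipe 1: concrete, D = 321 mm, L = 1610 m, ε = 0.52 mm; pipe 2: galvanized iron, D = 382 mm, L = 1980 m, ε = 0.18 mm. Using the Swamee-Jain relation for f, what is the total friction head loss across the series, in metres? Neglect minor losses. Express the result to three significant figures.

Pipe 1: V = 1.940 m/s, Re = 5.28×10^5, ε/D = 0.00162, f = 0.02268, h_1 = f(L/D)V²/2g = 21.82 m
Pipe 2: V = 1.370 m/s, Re = 4.43×10^5, ε/D = 4.71×10^-4, f = 0.01771, h_2 = f(L/D)V²/2g = 8.779 m
Series → Q common, losses add: H = Σh = 30.60 m

H ≈ 30.6 m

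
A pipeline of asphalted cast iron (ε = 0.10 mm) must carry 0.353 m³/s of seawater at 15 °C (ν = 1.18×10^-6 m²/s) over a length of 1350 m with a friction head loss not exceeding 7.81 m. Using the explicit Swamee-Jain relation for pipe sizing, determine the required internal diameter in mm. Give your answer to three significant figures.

D ≈ 491 mm

Swamee-Jain (Type III): D = 0.66·[ε^1.25·(LQ²/(gh_f))^4.75 + ν·Q^9.4·(L/(gh_f))^5.2]^0.04
LQ²/(gh_f) = 2.196; L/(gh_f) = 17.62
Term 1 = ε^1.25·(…)^4.75 = 4.19×10^-4; Term 2 = ν·Q^9.4·(…)^5.2 = 2.00×10^-4
D = 0.66·(4.19×10^-4 + 2.00×10^-4)^0.04 = 0.4911 m = 491 mm
Check: V = 1.86 m/s, Re = 7.76×10^5, f = 0.01504, h_f = 7.32 m ≈ 7.81 m ✓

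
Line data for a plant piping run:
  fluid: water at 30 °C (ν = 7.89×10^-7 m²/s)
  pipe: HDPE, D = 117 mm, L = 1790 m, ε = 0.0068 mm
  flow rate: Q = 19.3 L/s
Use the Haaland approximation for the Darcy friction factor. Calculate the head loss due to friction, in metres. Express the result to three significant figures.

V = 4Q/(πD²) = 4·0.0193/(π·0.117²) = 1.795 m/s
Re = VD/ν = 1.795·0.117/7.89×10^-7 = 2.66×10^5 → turbulent
ε/D = 0.0068/117 = 5.81×10^-5
Haaland: f = 0.01514
h_f = f(L/D)V²/(2g) = 0.01514·(1790/0.117)·1.795²/(2·9.81) = 38.05 m

h_f ≈ 38.1 m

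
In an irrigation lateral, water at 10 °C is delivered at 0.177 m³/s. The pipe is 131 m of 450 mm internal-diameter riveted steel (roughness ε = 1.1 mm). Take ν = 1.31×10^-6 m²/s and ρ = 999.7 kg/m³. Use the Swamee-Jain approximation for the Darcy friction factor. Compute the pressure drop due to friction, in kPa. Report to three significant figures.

Δp ≈ 4.55 kPa

V = 4Q/(πD²) = 4·0.177/(π·0.450²) = 1.113 m/s
Re = VD/ν = 1.113·0.450/1.31×10^-6 = 3.82×10^5 → turbulent
ε/D = 1.1/450 = 0.00244
Swamee-Jain: f = 0.02526
h_f = f(L/D)V²/(2g) = 0.02526·(131/0.450)·1.113²/(2·9.81) = 0.4643 m
Δp = ρg·h_f = 999.7·9.81·0.4643 = 4.553 kPa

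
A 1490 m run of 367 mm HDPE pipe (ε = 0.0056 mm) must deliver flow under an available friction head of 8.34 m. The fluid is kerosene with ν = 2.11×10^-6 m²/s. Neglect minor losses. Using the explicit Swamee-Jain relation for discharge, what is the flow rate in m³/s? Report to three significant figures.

Q ≈ 0.175 m³/s

Swamee-Jain (Type II): Q = -0.965·√(gD⁵h_f/L)·ln[ε/(3.7D) + √(3.17ν²L/(gD³h_f))]
√(gD⁵h_f/L) = √(9.81·0.367⁵·8.34/1490) = 0.01912
ε/(3.7D) = 4.12×10^-6; √(3.17ν²L/(gD³h_f)) = 7.21×10^-5
Q = -0.965·0.01912·ln(7.623×10^-5) = 0.1749 m³/s
Check: V = 1.65 m/s, Re = 2.88×10^5, f = 0.01466, h_f = 8.30 m ≈ 8.34 m ✓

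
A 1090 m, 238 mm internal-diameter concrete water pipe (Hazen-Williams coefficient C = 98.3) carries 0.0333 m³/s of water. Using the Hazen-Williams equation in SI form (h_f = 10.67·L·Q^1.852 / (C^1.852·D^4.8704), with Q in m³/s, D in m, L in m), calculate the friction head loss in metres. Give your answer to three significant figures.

h_f = 10.67·1090·0.0333^1.852 / (98.3^1.852·0.238^4.8704) = 4.734 m

h_f ≈ 4.73 m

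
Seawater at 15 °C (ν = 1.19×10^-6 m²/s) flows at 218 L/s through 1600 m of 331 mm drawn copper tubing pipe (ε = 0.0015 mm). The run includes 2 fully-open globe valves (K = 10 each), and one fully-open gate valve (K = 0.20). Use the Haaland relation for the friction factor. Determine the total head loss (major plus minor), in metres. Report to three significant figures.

V = 4Q/(πD²) = 2.533 m/s; V²/2g = 0.3271 m
Re = 7.05×10^5, ε/D = 4.53×10^-6 → f = 0.01236 (Haaland)
Major: h_f = f(L/D)·V²/2g = 0.01236·4834·0.3271 = 19.54 m
Minor: ΣK = 20.2; h_m = ΣK·V²/2g = 6.608 m
Total H_L = 19.54 + 6.608 = 26.15 m

H_L ≈ 26.2 m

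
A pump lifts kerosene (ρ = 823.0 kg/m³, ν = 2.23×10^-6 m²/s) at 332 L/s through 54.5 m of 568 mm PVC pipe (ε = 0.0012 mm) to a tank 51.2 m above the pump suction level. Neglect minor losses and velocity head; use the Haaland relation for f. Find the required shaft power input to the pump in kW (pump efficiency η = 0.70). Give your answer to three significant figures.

V = 4Q/(πD²) = 1.310 m/s; Re = 3.34×10^5; ε/D = 2.11×10^-6; f = 0.01408
h_f = f(L/D)V²/2g = 0.1182 m
Total head H = z + h_f = 51.2 + 0.1182 = 51.32 m
P_hyd = ρgQH = 823.0·9.81·0.332·51.32 = 137.6 kW
P_shaft = P_hyd/η = 137.6/0.70 = 196.5 kW

P_shaft ≈ 197 kW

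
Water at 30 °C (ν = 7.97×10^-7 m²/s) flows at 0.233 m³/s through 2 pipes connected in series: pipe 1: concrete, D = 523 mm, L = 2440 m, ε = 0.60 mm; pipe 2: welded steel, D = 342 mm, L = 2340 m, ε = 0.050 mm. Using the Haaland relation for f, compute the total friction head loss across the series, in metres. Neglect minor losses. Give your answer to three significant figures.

H ≈ 36.9 m

Pipe 1: V = 1.085 m/s, Re = 7.12×10^5, ε/D = 0.00115, f = 0.02069, h_1 = f(L/D)V²/2g = 5.786 m
Pipe 2: V = 2.536 m/s, Re = 1.09×10^6, ε/D = 1.46×10^-4, f = 0.01389, h_2 = f(L/D)V²/2g = 31.15 m
Series → Q common, losses add: H = Σh = 36.94 m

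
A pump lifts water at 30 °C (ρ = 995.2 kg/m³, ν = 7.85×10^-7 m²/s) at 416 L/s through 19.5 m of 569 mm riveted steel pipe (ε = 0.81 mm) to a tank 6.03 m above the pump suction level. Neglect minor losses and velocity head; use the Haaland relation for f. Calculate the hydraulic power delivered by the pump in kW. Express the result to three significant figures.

V = 4Q/(πD²) = 1.636 m/s; Re = 1.19×10^6; ε/D = 0.00142; f = 0.02166
h_f = f(L/D)V²/2g = 0.1012 m
Total head H = z + h_f = 6.03 + 0.1012 = 6.131 m
P_hyd = ρgQH = 995.2·9.81·0.416·6.131 = 24.90 kW

P_hyd ≈ 24.9 kW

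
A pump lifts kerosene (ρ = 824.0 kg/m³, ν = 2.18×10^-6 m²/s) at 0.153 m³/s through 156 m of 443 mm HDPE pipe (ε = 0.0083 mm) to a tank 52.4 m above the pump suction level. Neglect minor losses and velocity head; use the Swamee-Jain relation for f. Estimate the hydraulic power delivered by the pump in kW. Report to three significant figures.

V = 4Q/(πD²) = 0.9926 m/s; Re = 2.02×10^5; ε/D = 1.87×10^-5; f = 0.01568
h_f = f(L/D)V²/2g = 0.2773 m
Total head H = z + h_f = 52.4 + 0.2773 = 52.68 m
P_hyd = ρgQH = 824.0·9.81·0.153·52.68 = 65.15 kW

P_hyd ≈ 65.1 kW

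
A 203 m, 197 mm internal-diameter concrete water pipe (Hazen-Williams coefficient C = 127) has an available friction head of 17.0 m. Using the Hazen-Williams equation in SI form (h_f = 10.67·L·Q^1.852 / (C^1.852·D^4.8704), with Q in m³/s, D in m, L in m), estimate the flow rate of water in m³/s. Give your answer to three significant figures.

Q ≈ 0.129 m³/s

Rearranging: Q = [h_f·C^1.852·D^4.8704 / (10.67·L)]^(1/1.852)
Q = [17.0·127^1.852·0.197^4.8704 / (10.67·203)]^0.540 = 0.1293 m³/s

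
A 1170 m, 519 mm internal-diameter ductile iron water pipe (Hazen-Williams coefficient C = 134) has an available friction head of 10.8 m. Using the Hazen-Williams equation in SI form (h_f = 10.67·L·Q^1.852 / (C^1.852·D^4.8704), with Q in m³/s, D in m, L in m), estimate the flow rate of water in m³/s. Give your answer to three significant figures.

Q ≈ 0.530 m³/s

Rearranging: Q = [h_f·C^1.852·D^4.8704 / (10.67·L)]^(1/1.852)
Q = [10.8·134^1.852·0.519^4.8704 / (10.67·1170)]^0.540 = 0.5299 m³/s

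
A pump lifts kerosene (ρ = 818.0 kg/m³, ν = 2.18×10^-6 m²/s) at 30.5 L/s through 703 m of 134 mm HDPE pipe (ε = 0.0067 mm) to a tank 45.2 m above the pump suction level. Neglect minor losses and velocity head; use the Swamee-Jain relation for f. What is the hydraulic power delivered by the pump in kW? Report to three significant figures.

V = 4Q/(πD²) = 2.163 m/s; Re = 1.33×10^5; ε/D = 5.00×10^-5; f = 0.01720
h_f = f(L/D)V²/2g = 21.51 m
Total head H = z + h_f = 45.2 + 21.51 = 66.71 m
P_hyd = ρgQH = 818.0·9.81·0.0305·66.71 = 16.33 kW

P_hyd ≈ 16.3 kW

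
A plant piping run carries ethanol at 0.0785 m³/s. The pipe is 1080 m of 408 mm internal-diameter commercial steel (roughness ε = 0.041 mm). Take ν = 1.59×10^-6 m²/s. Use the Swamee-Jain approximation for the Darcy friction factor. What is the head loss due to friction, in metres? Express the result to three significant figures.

h_f ≈ 0.832 m

V = 4Q/(πD²) = 4·0.0785/(π·0.408²) = 0.6004 m/s
Re = VD/ν = 0.6004·0.408/1.59×10^-6 = 1.54×10^5 → turbulent
ε/D = 0.041/408 = 1.00×10^-4
Swamee-Jain: f = 0.01710
h_f = f(L/D)V²/(2g) = 0.01710·(1080/0.408)·0.6004²/(2·9.81) = 0.8318 m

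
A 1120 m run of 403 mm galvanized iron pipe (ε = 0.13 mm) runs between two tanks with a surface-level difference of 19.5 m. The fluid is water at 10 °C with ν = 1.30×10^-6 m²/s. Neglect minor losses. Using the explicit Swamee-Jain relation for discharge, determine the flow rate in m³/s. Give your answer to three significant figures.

Swamee-Jain (Type II): Q = -0.965·√(gD⁵h_f/L)·ln[ε/(3.7D) + √(3.17ν²L/(gD³h_f))]
√(gD⁵h_f/L) = √(9.81·0.403⁵·19.5/1120) = 0.04261
ε/(3.7D) = 8.72×10^-5; √(3.17ν²L/(gD³h_f)) = 2.19×10^-5
Q = -0.965·0.04261·ln(1.091×10^-4) = 0.3751 m³/s
Check: V = 2.94 m/s, Re = 9.12×10^5, f = 0.01602, h_f = 19.6 m ≈ 19.5 m ✓

Q ≈ 0.375 m³/s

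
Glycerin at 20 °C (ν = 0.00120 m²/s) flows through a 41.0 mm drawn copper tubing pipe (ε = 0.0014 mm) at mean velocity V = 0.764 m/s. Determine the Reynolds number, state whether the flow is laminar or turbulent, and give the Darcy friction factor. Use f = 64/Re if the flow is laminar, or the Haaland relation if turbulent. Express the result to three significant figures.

Re ≈ 26.1; laminar; f = 64/Re ≈ 2.45

Re = VD/ν = 0.7640·0.0410/0.00120 = 26.1
Re < 2300 → laminar → f = 64/Re = 2.452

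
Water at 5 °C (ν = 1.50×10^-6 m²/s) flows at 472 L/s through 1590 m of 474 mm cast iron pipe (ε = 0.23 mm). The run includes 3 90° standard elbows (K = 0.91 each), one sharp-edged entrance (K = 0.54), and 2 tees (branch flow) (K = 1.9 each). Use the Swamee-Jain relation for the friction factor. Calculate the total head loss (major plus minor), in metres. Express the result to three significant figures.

V = 4Q/(πD²) = 2.675 m/s; V²/2g = 0.3647 m
Re = 8.45×10^5, ε/D = 4.85×10^-4 → f = 0.01729 (Swamee-Jain)
Major: h_f = f(L/D)·V²/2g = 0.01729·3354·0.3647 = 21.15 m
Minor: ΣK = 7.07; h_m = ΣK·V²/2g = 2.578 m
Total H_L = 21.15 + 2.578 = 23.73 m

H_L ≈ 23.7 m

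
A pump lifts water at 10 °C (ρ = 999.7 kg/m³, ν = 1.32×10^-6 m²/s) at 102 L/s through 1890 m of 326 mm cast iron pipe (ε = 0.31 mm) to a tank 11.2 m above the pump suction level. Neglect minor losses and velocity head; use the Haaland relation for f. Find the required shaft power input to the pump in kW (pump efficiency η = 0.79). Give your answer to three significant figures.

P_shaft ≈ 25.5 kW

V = 4Q/(πD²) = 1.222 m/s; Re = 3.02×10^5; ε/D = 9.51×10^-4; f = 0.02031
h_f = f(L/D)V²/2g = 8.962 m
Total head H = z + h_f = 11.2 + 8.962 = 20.16 m
P_hyd = ρgQH = 999.7·9.81·0.102·20.16 = 20.17 kW
P_shaft = P_hyd/η = 20.17/0.79 = 25.53 kW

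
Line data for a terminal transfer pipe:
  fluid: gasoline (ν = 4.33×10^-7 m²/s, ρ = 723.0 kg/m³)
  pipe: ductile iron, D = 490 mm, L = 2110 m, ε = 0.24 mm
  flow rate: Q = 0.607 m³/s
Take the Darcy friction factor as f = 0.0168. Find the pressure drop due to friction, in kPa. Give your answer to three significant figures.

Δp ≈ 271 kPa

V = 4Q/(πD²) = 4·0.607/(π·0.490²) = 3.219 m/s
h_f = f(L/D)V²/(2g) = 0.01680·(2110/0.490)·3.219²/(2·9.81) = 38.20 m
Δp = ρg·h_f = 723.0·9.81·38.20 = 271.0 kPa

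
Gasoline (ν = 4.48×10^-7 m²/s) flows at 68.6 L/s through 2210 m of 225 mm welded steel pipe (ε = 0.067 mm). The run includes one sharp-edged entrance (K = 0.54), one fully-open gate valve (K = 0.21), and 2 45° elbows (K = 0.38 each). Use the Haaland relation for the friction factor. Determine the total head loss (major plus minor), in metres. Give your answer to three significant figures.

H_L ≈ 23.6 m

V = 4Q/(πD²) = 1.725 m/s; V²/2g = 0.1517 m
Re = 8.67×10^5, ε/D = 2.98×10^-4 → f = 0.01567 (Haaland)
Major: h_f = f(L/D)·V²/2g = 0.01567·9822·0.1517 = 23.35 m
Minor: ΣK = 1.51; h_m = ΣK·V²/2g = 0.2291 m
Total H_L = 23.35 + 0.2291 = 23.58 m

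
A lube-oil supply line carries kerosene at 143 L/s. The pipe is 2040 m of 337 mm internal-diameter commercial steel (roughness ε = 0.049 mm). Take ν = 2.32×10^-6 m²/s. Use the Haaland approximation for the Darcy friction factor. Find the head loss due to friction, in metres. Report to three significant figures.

V = 4Q/(πD²) = 4·0.143/(π·0.337²) = 1.603 m/s
Re = VD/ν = 1.603·0.337/2.32×10^-6 = 2.33×10^5 → turbulent
ε/D = 0.049/337 = 1.45×10^-4
Haaland: f = 0.01615
h_f = f(L/D)V²/(2g) = 0.01615·(2040/0.337)·1.603²/(2·9.81) = 12.81 m

h_f ≈ 12.8 m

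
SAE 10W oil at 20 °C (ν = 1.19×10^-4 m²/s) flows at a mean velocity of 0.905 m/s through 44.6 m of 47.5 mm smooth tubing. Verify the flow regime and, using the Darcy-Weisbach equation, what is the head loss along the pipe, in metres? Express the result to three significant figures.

h_f ≈ 6.94 m

Re = VD/ν = 0.905·0.04750/1.19×10^-4 = 361 → laminar (Re < 2300)
f = 64/Re = 0.1772
h_f = f(L/D)V²/(2g) = 0.1772·(44.6/0.04750)·0.905²/(2·9.81) = 6.944 m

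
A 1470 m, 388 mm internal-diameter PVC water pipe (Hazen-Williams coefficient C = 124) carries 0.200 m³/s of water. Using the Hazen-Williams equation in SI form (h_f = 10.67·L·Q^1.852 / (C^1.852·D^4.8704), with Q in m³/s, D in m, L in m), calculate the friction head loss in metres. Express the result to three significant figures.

h_f = 10.67·1470·0.200^1.852 / (124^1.852·0.388^4.8704) = 10.63 m

h_f ≈ 10.6 m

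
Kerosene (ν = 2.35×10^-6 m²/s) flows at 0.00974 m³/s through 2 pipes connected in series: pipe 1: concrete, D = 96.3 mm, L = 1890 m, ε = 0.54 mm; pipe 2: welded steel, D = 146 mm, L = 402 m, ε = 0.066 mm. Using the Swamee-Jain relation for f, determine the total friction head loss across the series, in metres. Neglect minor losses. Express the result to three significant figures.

Pipe 1: V = 1.337 m/s, Re = 5.48×10^4, ε/D = 0.00561, f = 0.03334, h_1 = f(L/D)V²/2g = 59.65 m
Pipe 2: V = 0.5818 m/s, Re = 3.61×10^4, ε/D = 4.52×10^-4, f = 0.02382, h_2 = f(L/D)V²/2g = 1.131 m
Series → Q common, losses add: H = Σh = 60.78 m

H ≈ 60.8 m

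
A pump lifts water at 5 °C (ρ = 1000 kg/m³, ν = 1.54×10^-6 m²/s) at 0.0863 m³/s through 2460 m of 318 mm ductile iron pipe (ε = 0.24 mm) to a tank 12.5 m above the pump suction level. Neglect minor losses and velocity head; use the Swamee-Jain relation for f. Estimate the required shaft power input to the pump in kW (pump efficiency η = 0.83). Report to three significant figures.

V = 4Q/(πD²) = 1.087 m/s; Re = 2.24×10^5; ε/D = 7.55×10^-4; f = 0.02001
h_f = f(L/D)V²/2g = 9.313 m
Total head H = z + h_f = 12.5 + 9.313 = 21.81 m
P_hyd = ρgQH = 1000·9.81·0.0863·21.81 = 18.47 kW
P_shaft = P_hyd/η = 18.47/0.83 = 22.25 kW

P_shaft ≈ 22.2 kW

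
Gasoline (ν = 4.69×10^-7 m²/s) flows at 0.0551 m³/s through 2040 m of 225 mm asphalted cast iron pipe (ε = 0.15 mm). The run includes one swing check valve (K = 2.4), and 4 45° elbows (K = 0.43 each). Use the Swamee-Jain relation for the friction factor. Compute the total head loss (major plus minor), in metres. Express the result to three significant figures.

V = 4Q/(πD²) = 1.386 m/s; V²/2g = 0.09788 m
Re = 6.65×10^5, ε/D = 6.67×10^-4 → f = 0.01855 (Swamee-Jain)
Major: h_f = f(L/D)·V²/2g = 0.01855·9067·0.09788 = 16.46 m
Minor: ΣK = 4.12; h_m = ΣK·V²/2g = 0.4033 m
Total H_L = 16.46 + 0.4033 = 16.86 m

H_L ≈ 16.9 m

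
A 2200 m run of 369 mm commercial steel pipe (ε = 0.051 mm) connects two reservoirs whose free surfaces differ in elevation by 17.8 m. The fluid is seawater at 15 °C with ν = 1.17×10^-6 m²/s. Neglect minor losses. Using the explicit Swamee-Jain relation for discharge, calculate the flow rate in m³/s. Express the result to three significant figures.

Swamee-Jain (Type II): Q = -0.965·√(gD⁵h_f/L)·ln[ε/(3.7D) + √(3.17ν²L/(gD³h_f))]
√(gD⁵h_f/L) = √(9.81·0.369⁵·17.8/2200) = 0.02330
ε/(3.7D) = 3.74×10^-5; √(3.17ν²L/(gD³h_f)) = 3.30×10^-5
Q = -0.965·0.02330·ln(7.034×10^-5) = 0.2150 m³/s
Check: V = 2.01 m/s, Re = 6.34×10^5, f = 0.01456, h_f = 17.9 m ≈ 17.8 m ✓

Q ≈ 0.215 m³/s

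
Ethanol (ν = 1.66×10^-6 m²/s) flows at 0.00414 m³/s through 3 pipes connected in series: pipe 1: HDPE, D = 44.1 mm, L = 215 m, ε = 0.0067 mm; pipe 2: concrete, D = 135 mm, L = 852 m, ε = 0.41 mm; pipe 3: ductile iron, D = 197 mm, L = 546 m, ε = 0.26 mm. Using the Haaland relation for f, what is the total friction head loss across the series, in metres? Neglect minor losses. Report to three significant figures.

Pipe 1: V = 2.710 m/s, Re = 7.20×10^4, ε/D = 1.52×10^-4, f = 0.01967, h_1 = f(L/D)V²/2g = 35.91 m
Pipe 2: V = 0.2892 m/s, Re = 2.35×10^4, ε/D = 0.00304, f = 0.03063, h_2 = f(L/D)V²/2g = 0.8241 m
Pipe 3: V = 0.1358 m/s, Re = 1.61×10^4, ε/D = 0.00132, f = 0.02942, h_3 = f(L/D)V²/2g = 0.07668 m
Series → Q common, losses add: H = Σh = 36.81 m

H ≈ 36.8 m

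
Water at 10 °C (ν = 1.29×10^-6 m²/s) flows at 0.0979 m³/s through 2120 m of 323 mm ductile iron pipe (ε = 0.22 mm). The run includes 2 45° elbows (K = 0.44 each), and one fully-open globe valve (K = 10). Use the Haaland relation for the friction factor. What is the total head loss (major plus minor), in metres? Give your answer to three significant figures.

V = 4Q/(πD²) = 1.195 m/s; V²/2g = 0.07276 m
Re = 2.99×10^5, ε/D = 6.81×10^-4 → f = 0.01906 (Haaland)
Major: h_f = f(L/D)·V²/2g = 0.01906·6563·0.07276 = 9.101 m
Minor: ΣK = 10.9; h_m = ΣK·V²/2g = 0.7916 m
Total H_L = 9.101 + 0.7916 = 9.892 m

H_L ≈ 9.89 m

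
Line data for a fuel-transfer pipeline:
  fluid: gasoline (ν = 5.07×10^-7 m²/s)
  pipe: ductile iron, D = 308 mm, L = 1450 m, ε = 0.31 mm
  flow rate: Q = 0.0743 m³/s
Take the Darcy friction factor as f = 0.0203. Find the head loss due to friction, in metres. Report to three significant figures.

h_f ≈ 4.84 m

V = 4Q/(πD²) = 4·0.0743/(π·0.308²) = 0.9972 m/s
h_f = f(L/D)V²/(2g) = 0.02030·(1450/0.308)·0.9972²/(2·9.81) = 4.844 m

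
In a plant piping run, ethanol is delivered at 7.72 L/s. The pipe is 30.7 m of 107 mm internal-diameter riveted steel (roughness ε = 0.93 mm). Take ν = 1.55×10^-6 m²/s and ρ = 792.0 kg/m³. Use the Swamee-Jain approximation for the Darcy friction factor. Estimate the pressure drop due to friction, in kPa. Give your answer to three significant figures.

V = 4Q/(πD²) = 4·0.00772/(π·0.107²) = 0.8585 m/s
Re = VD/ν = 0.8585·0.107/1.55×10^-6 = 5.93×10^4 → turbulent
ε/D = 0.93/107 = 0.00869
Swamee-Jain: f = 0.03760
h_f = f(L/D)V²/(2g) = 0.03760·(30.7/0.107)·0.8585²/(2·9.81) = 0.4053 m
Δp = ρg·h_f = 792.0·9.81·0.4053 = 3.149 kPa

Δp ≈ 3.15 kPa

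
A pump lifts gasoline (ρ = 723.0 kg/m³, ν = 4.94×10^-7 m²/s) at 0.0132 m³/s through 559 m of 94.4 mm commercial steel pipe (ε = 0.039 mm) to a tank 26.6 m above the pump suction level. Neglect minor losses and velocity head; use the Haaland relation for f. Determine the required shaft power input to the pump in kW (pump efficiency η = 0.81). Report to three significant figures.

V = 4Q/(πD²) = 1.886 m/s; Re = 3.60×10^5; ε/D = 4.13×10^-4; f = 0.01733
h_f = f(L/D)V²/2g = 18.60 m
Total head H = z + h_f = 26.6 + 18.60 = 45.20 m
P_hyd = ρgQH = 723.0·9.81·0.0132·45.20 = 4.232 kW
P_shaft = P_hyd/η = 4.232/0.81 = 5.225 kW

P_shaft ≈ 5.22 kW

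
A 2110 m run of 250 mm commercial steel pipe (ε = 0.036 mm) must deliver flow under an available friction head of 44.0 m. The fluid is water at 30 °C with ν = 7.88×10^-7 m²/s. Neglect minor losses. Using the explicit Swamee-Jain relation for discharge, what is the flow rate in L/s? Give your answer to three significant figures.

Swamee-Jain (Type II): Q = -0.965·√(gD⁵h_f/L)·ln[ε/(3.7D) + √(3.17ν²L/(gD³h_f))]
√(gD⁵h_f/L) = √(9.81·0.250⁵·44.0/2110) = 0.01413
ε/(3.7D) = 3.89×10^-5; √(3.17ν²L/(gD³h_f)) = 2.48×10^-5
Q = -0.965·0.01413·ln(6.373×10^-5) = 0.1318 m³/s
Check: V = 2.68 m/s, Re = 8.52×10^5, f = 0.01427, h_f = 44.2 m ≈ 44.0 m ✓

Q ≈ 132 L/s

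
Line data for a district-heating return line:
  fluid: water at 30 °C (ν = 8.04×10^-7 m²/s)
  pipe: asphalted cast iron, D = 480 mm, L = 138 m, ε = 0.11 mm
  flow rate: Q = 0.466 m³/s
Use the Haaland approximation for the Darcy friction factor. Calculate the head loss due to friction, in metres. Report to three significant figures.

V = 4Q/(πD²) = 4·0.466/(π·0.480²) = 2.575 m/s
Re = VD/ν = 2.575·0.480/8.04×10^-7 = 1.54×10^6 → turbulent
ε/D = 0.11/480 = 2.29×10^-4
Haaland: f = 0.01466
h_f = f(L/D)V²/(2g) = 0.01466·(138/0.480)·2.575²/(2·9.81) = 1.425 m

h_f ≈ 1.42 m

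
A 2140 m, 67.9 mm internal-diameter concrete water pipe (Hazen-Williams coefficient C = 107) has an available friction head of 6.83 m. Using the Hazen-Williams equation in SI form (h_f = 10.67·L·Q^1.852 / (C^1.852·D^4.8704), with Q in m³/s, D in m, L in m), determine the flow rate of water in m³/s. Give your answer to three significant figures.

Rearranging: Q = [h_f·C^1.852·D^4.8704 / (10.67·L)]^(1/1.852)
Q = [6.83·107^1.852·0.0679^4.8704 / (10.67·2140)]^0.540 = 0.001134 m³/s

Q ≈ 0.00113 m³/s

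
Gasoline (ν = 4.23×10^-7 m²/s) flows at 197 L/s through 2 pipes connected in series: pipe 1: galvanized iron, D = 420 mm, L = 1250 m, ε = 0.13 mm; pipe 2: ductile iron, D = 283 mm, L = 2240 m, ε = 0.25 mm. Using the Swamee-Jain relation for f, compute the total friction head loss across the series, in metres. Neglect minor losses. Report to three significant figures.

H ≈ 81.1 m

Pipe 1: V = 1.422 m/s, Re = 1.41×10^6, ε/D = 3.10×10^-4, f = 0.01564, h_1 = f(L/D)V²/2g = 4.796 m
Pipe 2: V = 3.132 m/s, Re = 2.10×10^6, ε/D = 8.83×10^-4, f = 0.01928, h_2 = f(L/D)V²/2g = 76.28 m
Series → Q common, losses add: H = Σh = 81.08 m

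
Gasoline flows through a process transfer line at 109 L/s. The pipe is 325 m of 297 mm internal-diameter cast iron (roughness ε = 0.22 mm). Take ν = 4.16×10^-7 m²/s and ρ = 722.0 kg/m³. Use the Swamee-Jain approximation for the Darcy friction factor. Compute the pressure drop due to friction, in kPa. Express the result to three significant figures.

Δp ≈ 18.3 kPa

V = 4Q/(πD²) = 4·0.109/(π·0.297²) = 1.573 m/s
Re = VD/ν = 1.573·0.297/4.16×10^-7 = 1.12×10^6 → turbulent
ε/D = 0.22/297 = 7.41×10^-4
Swamee-Jain: f = 0.01870
h_f = f(L/D)V²/(2g) = 0.01870·(325/0.297)·1.573²/(2·9.81) = 2.582 m
Δp = ρg·h_f = 722.0·9.81·2.582 = 18.29 kPa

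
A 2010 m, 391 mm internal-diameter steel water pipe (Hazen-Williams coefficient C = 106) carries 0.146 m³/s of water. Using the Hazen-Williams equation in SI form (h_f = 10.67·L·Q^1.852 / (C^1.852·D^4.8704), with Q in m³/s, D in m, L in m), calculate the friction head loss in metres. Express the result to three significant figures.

h_f = 10.67·2010·0.146^1.852 / (106^1.852·0.391^4.8704) = 10.45 m

h_f ≈ 10.5 m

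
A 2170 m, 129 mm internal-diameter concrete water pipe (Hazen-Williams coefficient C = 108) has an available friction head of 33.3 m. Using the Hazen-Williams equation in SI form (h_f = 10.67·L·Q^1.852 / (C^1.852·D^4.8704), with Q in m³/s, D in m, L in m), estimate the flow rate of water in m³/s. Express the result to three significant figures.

Q ≈ 0.0144 m³/s

Rearranging: Q = [h_f·C^1.852·D^4.8704 / (10.67·L)]^(1/1.852)
Q = [33.3·108^1.852·0.129^4.8704 / (10.67·2170)]^0.540 = 0.01445 m³/s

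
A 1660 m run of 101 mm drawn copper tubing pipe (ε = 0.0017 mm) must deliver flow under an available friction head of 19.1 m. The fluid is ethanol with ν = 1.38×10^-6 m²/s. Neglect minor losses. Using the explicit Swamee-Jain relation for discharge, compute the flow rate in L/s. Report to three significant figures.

Swamee-Jain (Type II): Q = -0.965·√(gD⁵h_f/L)·ln[ε/(3.7D) + √(3.17ν²L/(gD³h_f))]
√(gD⁵h_f/L) = √(9.81·0.101⁵·19.1/1660) = 0.001089
ε/(3.7D) = 4.55×10^-6; √(3.17ν²L/(gD³h_f)) = 2.28×10^-4
Q = -0.965·0.001089·ln(2.324×10^-4) = 0.008794 m³/s
Check: V = 1.10 m/s, Re = 8.03×10^4, f = 0.01880, h_f = 19.0 m ≈ 19.1 m ✓

Q ≈ 8.79 L/s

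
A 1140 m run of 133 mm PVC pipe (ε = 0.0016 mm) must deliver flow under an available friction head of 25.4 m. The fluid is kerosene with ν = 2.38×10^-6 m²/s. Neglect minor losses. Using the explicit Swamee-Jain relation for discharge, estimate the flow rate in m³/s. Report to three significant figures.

Q ≈ 0.0249 m³/s

Swamee-Jain (Type II): Q = -0.965·√(gD⁵h_f/L)·ln[ε/(3.7D) + √(3.17ν²L/(gD³h_f))]
√(gD⁵h_f/L) = √(9.81·0.133⁵·25.4/1140) = 0.003016
ε/(3.7D) = 3.25×10^-6; √(3.17ν²L/(gD³h_f)) = 1.87×10^-4
Q = -0.965·0.003016·ln(1.901×10^-4) = 0.02494 m³/s
Check: V = 1.79 m/s, Re = 1.00×10^5, f = 0.01793, h_f = 25.2 m ≈ 25.4 m ✓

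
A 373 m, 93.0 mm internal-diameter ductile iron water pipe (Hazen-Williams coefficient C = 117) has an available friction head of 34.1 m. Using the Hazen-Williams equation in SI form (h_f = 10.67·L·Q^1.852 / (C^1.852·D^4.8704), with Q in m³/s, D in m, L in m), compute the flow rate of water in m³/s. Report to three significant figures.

Q ≈ 0.0174 m³/s

Rearranging: Q = [h_f·C^1.852·D^4.8704 / (10.67·L)]^(1/1.852)
Q = [34.1·117^1.852·0.0930^4.8704 / (10.67·373)]^0.540 = 0.01735 m³/s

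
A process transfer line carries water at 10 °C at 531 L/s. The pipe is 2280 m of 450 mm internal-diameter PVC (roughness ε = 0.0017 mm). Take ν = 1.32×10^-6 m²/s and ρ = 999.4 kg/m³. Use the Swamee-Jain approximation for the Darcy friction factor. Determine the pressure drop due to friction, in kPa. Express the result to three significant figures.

Δp ≈ 323 kPa

V = 4Q/(πD²) = 4·0.531/(π·0.450²) = 3.339 m/s
Re = VD/ν = 3.339·0.450/1.32×10^-6 = 1.14×10^6 → turbulent
ε/D = 0.0017/450 = 3.78×10^-6
Swamee-Jain: f = 0.01146
h_f = f(L/D)V²/(2g) = 0.01146·(2280/0.450)·3.339²/(2·9.81) = 32.99 m
Δp = ρg·h_f = 999.4·9.81·32.99 = 323.5 kPa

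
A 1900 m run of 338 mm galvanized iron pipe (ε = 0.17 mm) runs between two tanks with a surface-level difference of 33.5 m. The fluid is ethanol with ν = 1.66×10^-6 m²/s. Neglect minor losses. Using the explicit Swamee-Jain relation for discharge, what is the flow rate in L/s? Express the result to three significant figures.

Q ≈ 231 L/s

Swamee-Jain (Type II): Q = -0.965·√(gD⁵h_f/L)·ln[ε/(3.7D) + √(3.17ν²L/(gD³h_f))]
√(gD⁵h_f/L) = √(9.81·0.338⁵·33.5/1900) = 0.02762
ε/(3.7D) = 1.36×10^-4; √(3.17ν²L/(gD³h_f)) = 3.62×10^-5
Q = -0.965·0.02762·ln(1.721×10^-4) = 0.2310 m³/s
Check: V = 2.57 m/s, Re = 5.24×10^5, f = 0.01775, h_f = 33.7 m ≈ 33.5 m ✓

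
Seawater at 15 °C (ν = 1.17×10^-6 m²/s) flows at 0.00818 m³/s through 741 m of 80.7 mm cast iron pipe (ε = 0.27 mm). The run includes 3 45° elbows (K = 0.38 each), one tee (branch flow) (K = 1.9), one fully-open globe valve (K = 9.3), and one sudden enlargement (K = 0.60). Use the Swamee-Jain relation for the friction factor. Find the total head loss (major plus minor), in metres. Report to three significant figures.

H_L ≈ 35.6 m

V = 4Q/(πD²) = 1.599 m/s; V²/2g = 0.1304 m
Re = 1.10×10^5, ε/D = 0.00335 → f = 0.02833 (Swamee-Jain)
Major: h_f = f(L/D)·V²/2g = 0.02833·9182·0.1304 = 33.91 m
Minor: ΣK = 12.9; h_m = ΣK·V²/2g = 1.687 m
Total H_L = 33.91 + 1.687 = 35.60 m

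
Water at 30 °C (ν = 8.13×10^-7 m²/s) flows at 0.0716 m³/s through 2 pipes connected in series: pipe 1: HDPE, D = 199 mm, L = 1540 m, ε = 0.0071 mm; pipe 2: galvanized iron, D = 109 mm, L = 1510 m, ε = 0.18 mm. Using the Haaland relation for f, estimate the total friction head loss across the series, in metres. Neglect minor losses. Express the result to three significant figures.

Pipe 1: V = 2.302 m/s, Re = 5.63×10^5, ε/D = 3.57×10^-5, f = 0.01326, h_1 = f(L/D)V²/2g = 27.71 m
Pipe 2: V = 7.673 m/s, Re = 1.03×10^6, ε/D = 0.00165, f = 0.02250, h_2 = f(L/D)V²/2g = 935.2 m
Series → Q common, losses add: H = Σh = 963.0 m

H ≈ 963 m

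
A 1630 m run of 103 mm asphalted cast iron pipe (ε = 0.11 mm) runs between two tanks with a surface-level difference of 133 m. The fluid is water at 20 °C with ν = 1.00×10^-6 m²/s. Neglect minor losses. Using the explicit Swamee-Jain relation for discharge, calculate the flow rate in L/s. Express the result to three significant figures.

Q ≈ 23.4 L/s

Swamee-Jain (Type II): Q = -0.965·√(gD⁵h_f/L)·ln[ε/(3.7D) + √(3.17ν²L/(gD³h_f))]
√(gD⁵h_f/L) = √(9.81·0.103⁵·133/1630) = 0.003046
ε/(3.7D) = 2.89×10^-4; √(3.17ν²L/(gD³h_f)) = 6.02×10^-5
Q = -0.965·0.003046·ln(3.488×10^-4) = 0.02340 m³/s
Check: V = 2.81 m/s, Re = 2.89×10^5, f = 0.02106, h_f = 134 m ≈ 133 m ✓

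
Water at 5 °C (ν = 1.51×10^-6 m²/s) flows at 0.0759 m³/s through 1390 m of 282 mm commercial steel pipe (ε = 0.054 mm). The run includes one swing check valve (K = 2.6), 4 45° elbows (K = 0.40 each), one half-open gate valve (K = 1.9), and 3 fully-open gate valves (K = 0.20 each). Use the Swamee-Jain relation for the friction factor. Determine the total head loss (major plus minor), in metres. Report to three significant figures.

H_L ≈ 6.73 m

V = 4Q/(πD²) = 1.215 m/s; V²/2g = 0.07527 m
Re = 2.27×10^5, ε/D = 1.91×10^-4 → f = 0.01679 (Swamee-Jain)
Major: h_f = f(L/D)·V²/2g = 0.01679·4929·0.07527 = 6.230 m
Minor: ΣK = 6.70; h_m = ΣK·V²/2g = 0.5043 m
Total H_L = 6.230 + 0.5043 = 6.735 m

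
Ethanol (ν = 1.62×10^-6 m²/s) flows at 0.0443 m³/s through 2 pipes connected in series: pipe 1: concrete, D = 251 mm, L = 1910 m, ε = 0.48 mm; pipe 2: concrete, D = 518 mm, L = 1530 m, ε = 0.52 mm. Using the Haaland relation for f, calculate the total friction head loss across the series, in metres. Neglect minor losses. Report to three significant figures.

Pipe 1: V = 0.8953 m/s, Re = 1.39×10^5, ε/D = 0.00191, f = 0.02433, h_1 = f(L/D)V²/2g = 7.565 m
Pipe 2: V = 0.2102 m/s, Re = 6.72×10^4, ε/D = 0.00100, f = 0.02288, h_2 = f(L/D)V²/2g = 0.1522 m
Series → Q common, losses add: H = Σh = 7.717 m

H ≈ 7.72 m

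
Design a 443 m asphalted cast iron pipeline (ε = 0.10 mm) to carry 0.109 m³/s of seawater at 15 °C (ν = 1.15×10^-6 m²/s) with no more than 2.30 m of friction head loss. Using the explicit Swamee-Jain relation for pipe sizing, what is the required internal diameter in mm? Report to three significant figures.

D ≈ 321 mm

Swamee-Jain (Type III): D = 0.66·[ε^1.25·(LQ²/(gh_f))^4.75 + ν·Q^9.4·(L/(gh_f))^5.2]^0.04
LQ²/(gh_f) = 0.2333; L/(gh_f) = 19.63
Term 1 = ε^1.25·(…)^4.75 = 9.94×10^-9; Term 2 = ν·Q^9.4·(…)^5.2 = 5.45×10^-9
D = 0.66·(9.94×10^-9 + 5.45×10^-9)^0.04 = 0.3214 m = 321 mm
Check: V = 1.34 m/s, Re = 3.76×10^5, f = 0.01681, h_f = 2.13 m ≈ 2.30 m ✓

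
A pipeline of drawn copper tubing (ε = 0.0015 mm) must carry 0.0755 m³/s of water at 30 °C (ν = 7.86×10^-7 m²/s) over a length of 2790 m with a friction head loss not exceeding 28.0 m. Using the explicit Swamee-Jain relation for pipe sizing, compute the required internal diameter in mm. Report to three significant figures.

Swamee-Jain (Type III): D = 0.66·[ε^1.25·(LQ²/(gh_f))^4.75 + ν·Q^9.4·(L/(gh_f))^5.2]^0.04
LQ²/(gh_f) = 0.05790; L/(gh_f) = 10.16
Term 1 = ε^1.25·(…)^4.75 = 6.96×10^-14; Term 2 = ν·Q^9.4·(…)^5.2 = 3.83×10^-12
D = 0.66·(6.96×10^-14 + 3.83×10^-12)^0.04 = 0.2308 m = 231 mm
Check: V = 1.80 m/s, Re = 5.30×10^5, f = 0.01306, h_f = 26.2 m ≈ 28.0 m ✓

D ≈ 231 mm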